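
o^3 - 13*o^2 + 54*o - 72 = (o - 6)*(o - 4)*(o - 3)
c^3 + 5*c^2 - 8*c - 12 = (c - 2)*(c + 1)*(c + 6)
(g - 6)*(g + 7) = g^2 + g - 42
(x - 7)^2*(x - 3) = x^3 - 17*x^2 + 91*x - 147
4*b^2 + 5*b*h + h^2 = (b + h)*(4*b + h)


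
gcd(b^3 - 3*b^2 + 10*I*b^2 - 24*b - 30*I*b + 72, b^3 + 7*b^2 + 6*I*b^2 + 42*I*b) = b + 6*I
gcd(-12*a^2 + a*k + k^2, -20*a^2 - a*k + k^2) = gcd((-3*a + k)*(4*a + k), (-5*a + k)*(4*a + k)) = 4*a + k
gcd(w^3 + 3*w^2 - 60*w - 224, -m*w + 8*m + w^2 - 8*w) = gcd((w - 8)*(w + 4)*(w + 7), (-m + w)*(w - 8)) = w - 8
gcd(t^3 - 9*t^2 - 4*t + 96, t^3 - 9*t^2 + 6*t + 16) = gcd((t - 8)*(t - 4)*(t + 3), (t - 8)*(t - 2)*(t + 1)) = t - 8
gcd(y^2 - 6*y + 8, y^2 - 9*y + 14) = y - 2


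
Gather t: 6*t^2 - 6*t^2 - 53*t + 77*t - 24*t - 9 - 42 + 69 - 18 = 0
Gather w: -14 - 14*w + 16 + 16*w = 2*w + 2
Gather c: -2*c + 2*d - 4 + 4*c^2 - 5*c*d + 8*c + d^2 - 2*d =4*c^2 + c*(6 - 5*d) + d^2 - 4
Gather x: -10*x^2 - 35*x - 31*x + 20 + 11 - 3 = -10*x^2 - 66*x + 28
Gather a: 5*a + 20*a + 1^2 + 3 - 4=25*a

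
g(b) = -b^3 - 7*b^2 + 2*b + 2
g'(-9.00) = -115.00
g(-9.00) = 146.00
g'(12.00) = -598.00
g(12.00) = -2710.00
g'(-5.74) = -16.48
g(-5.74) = -50.99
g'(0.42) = -4.41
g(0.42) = 1.53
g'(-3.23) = 15.92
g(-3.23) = -43.79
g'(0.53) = -6.26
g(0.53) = 0.94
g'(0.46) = -5.07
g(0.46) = 1.34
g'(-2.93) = 17.27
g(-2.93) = -38.80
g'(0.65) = -8.37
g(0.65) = 0.07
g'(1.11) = -17.24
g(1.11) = -5.77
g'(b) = -3*b^2 - 14*b + 2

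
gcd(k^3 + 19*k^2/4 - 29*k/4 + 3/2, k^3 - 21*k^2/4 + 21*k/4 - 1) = k^2 - 5*k/4 + 1/4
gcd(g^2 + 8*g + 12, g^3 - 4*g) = g + 2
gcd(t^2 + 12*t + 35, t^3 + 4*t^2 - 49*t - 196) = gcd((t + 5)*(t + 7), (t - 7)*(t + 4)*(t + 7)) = t + 7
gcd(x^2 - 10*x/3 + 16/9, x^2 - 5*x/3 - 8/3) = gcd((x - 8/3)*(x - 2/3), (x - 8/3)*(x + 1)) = x - 8/3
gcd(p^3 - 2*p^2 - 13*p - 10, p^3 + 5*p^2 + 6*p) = p + 2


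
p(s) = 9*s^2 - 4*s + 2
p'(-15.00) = -274.00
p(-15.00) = 2087.00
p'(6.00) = 104.00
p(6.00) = 302.00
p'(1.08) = 15.44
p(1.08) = 8.18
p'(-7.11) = -131.98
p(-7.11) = 485.41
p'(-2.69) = -52.42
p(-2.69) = 77.88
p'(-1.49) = -30.82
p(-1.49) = 27.94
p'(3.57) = 60.26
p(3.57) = 102.42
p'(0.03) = -3.46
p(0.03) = 1.89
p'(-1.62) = -33.16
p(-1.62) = 32.10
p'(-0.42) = -11.56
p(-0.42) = 5.27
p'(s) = 18*s - 4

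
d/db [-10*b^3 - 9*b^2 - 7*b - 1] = -30*b^2 - 18*b - 7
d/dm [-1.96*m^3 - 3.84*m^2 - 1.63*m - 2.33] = -5.88*m^2 - 7.68*m - 1.63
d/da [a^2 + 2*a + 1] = 2*a + 2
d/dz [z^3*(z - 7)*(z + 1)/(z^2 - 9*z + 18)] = z^2*(3*z^4 - 48*z^3 + 245*z^2 - 306*z - 378)/(z^4 - 18*z^3 + 117*z^2 - 324*z + 324)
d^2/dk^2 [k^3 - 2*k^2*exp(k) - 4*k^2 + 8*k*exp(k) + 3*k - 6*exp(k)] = -2*k^2*exp(k) + 6*k + 6*exp(k) - 8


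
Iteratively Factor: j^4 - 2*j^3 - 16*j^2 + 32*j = (j - 4)*(j^3 + 2*j^2 - 8*j) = j*(j - 4)*(j^2 + 2*j - 8) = j*(j - 4)*(j + 4)*(j - 2)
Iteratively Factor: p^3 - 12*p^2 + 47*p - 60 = (p - 4)*(p^2 - 8*p + 15) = (p - 4)*(p - 3)*(p - 5)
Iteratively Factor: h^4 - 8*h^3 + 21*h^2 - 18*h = (h - 3)*(h^3 - 5*h^2 + 6*h) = (h - 3)*(h - 2)*(h^2 - 3*h) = (h - 3)^2*(h - 2)*(h)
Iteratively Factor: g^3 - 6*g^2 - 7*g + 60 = (g + 3)*(g^2 - 9*g + 20) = (g - 5)*(g + 3)*(g - 4)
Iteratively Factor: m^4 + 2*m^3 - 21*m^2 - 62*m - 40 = (m + 2)*(m^3 - 21*m - 20) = (m + 1)*(m + 2)*(m^2 - m - 20) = (m + 1)*(m + 2)*(m + 4)*(m - 5)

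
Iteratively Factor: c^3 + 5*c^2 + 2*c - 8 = (c + 2)*(c^2 + 3*c - 4) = (c - 1)*(c + 2)*(c + 4)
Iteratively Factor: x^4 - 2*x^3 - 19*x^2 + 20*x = (x)*(x^3 - 2*x^2 - 19*x + 20) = x*(x - 1)*(x^2 - x - 20) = x*(x - 5)*(x - 1)*(x + 4)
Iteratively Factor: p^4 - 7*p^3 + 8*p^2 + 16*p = (p)*(p^3 - 7*p^2 + 8*p + 16) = p*(p - 4)*(p^2 - 3*p - 4) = p*(p - 4)*(p + 1)*(p - 4)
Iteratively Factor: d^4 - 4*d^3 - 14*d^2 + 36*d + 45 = (d + 1)*(d^3 - 5*d^2 - 9*d + 45) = (d + 1)*(d + 3)*(d^2 - 8*d + 15) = (d - 3)*(d + 1)*(d + 3)*(d - 5)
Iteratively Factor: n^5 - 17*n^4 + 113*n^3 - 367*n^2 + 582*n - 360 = (n - 3)*(n^4 - 14*n^3 + 71*n^2 - 154*n + 120) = (n - 3)*(n - 2)*(n^3 - 12*n^2 + 47*n - 60) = (n - 4)*(n - 3)*(n - 2)*(n^2 - 8*n + 15) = (n - 4)*(n - 3)^2*(n - 2)*(n - 5)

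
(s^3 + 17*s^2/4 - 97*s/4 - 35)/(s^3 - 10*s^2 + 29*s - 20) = (4*s^2 + 33*s + 35)/(4*(s^2 - 6*s + 5))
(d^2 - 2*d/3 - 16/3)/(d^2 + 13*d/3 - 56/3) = (d + 2)/(d + 7)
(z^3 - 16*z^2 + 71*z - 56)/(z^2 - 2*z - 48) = (z^2 - 8*z + 7)/(z + 6)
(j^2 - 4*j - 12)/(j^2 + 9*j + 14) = (j - 6)/(j + 7)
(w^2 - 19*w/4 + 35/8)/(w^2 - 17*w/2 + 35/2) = (w - 5/4)/(w - 5)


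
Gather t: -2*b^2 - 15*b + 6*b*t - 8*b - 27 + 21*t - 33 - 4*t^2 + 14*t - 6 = -2*b^2 - 23*b - 4*t^2 + t*(6*b + 35) - 66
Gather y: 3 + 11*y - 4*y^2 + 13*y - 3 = -4*y^2 + 24*y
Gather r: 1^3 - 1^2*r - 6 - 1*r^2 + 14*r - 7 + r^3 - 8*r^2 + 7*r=r^3 - 9*r^2 + 20*r - 12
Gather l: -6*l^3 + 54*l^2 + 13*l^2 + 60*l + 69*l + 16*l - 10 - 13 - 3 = -6*l^3 + 67*l^2 + 145*l - 26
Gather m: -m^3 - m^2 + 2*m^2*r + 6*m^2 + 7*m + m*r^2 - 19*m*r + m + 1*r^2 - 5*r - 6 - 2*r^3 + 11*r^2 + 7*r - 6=-m^3 + m^2*(2*r + 5) + m*(r^2 - 19*r + 8) - 2*r^3 + 12*r^2 + 2*r - 12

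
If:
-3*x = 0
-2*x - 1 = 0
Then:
No Solution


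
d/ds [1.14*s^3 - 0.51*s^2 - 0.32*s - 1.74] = 3.42*s^2 - 1.02*s - 0.32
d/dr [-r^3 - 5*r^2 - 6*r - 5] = -3*r^2 - 10*r - 6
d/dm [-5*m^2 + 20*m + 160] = 20 - 10*m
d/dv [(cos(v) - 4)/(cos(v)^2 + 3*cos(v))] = (sin(v) - 12*sin(v)/cos(v)^2 - 8*tan(v))/(cos(v) + 3)^2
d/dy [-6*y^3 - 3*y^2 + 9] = 6*y*(-3*y - 1)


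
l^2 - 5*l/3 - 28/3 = (l - 4)*(l + 7/3)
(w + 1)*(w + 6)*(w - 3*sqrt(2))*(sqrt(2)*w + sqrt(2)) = sqrt(2)*w^4 - 6*w^3 + 8*sqrt(2)*w^3 - 48*w^2 + 13*sqrt(2)*w^2 - 78*w + 6*sqrt(2)*w - 36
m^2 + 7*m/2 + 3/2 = (m + 1/2)*(m + 3)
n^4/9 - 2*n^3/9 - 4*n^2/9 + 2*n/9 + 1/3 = (n/3 + 1/3)^2*(n - 3)*(n - 1)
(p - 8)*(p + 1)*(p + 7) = p^3 - 57*p - 56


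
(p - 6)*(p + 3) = p^2 - 3*p - 18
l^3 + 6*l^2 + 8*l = l*(l + 2)*(l + 4)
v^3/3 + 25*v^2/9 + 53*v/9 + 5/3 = (v/3 + 1)*(v + 1/3)*(v + 5)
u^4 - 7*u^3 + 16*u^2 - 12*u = u*(u - 3)*(u - 2)^2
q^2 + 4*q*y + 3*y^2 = (q + y)*(q + 3*y)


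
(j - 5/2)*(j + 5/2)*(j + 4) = j^3 + 4*j^2 - 25*j/4 - 25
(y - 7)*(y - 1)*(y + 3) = y^3 - 5*y^2 - 17*y + 21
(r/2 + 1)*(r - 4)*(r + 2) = r^3/2 - 6*r - 8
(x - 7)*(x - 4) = x^2 - 11*x + 28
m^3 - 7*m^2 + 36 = (m - 6)*(m - 3)*(m + 2)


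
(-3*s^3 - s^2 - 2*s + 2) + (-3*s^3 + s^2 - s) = -6*s^3 - 3*s + 2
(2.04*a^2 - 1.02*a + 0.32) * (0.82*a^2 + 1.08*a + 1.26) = 1.6728*a^4 + 1.3668*a^3 + 1.7312*a^2 - 0.9396*a + 0.4032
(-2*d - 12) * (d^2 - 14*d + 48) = -2*d^3 + 16*d^2 + 72*d - 576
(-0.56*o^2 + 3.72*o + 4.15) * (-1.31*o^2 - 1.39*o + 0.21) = 0.7336*o^4 - 4.0948*o^3 - 10.7249*o^2 - 4.9873*o + 0.8715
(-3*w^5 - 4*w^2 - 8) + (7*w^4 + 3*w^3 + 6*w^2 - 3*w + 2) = -3*w^5 + 7*w^4 + 3*w^3 + 2*w^2 - 3*w - 6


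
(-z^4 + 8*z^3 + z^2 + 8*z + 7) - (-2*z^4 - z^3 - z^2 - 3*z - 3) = z^4 + 9*z^3 + 2*z^2 + 11*z + 10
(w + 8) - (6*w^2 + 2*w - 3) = -6*w^2 - w + 11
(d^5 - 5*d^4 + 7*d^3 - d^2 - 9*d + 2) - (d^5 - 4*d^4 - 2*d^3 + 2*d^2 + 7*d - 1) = -d^4 + 9*d^3 - 3*d^2 - 16*d + 3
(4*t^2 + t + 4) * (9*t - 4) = 36*t^3 - 7*t^2 + 32*t - 16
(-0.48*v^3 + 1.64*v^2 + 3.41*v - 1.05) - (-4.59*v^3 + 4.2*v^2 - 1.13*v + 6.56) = 4.11*v^3 - 2.56*v^2 + 4.54*v - 7.61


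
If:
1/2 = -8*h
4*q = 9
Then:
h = -1/16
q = 9/4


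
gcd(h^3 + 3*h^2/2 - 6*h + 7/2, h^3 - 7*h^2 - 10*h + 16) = h - 1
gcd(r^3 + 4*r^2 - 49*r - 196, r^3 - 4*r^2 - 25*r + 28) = r^2 - 3*r - 28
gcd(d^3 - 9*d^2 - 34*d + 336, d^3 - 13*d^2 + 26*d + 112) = d^2 - 15*d + 56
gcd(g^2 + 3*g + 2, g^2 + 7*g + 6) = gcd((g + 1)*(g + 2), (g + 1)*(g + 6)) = g + 1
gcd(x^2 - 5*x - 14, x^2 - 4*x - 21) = x - 7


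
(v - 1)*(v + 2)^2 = v^3 + 3*v^2 - 4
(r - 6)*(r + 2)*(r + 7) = r^3 + 3*r^2 - 40*r - 84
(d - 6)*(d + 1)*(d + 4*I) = d^3 - 5*d^2 + 4*I*d^2 - 6*d - 20*I*d - 24*I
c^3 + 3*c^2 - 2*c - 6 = (c + 3)*(c - sqrt(2))*(c + sqrt(2))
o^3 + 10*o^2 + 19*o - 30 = (o - 1)*(o + 5)*(o + 6)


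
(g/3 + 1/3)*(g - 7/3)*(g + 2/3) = g^3/3 - 2*g^2/9 - 29*g/27 - 14/27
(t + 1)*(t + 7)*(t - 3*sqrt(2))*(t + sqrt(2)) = t^4 - 2*sqrt(2)*t^3 + 8*t^3 - 16*sqrt(2)*t^2 + t^2 - 48*t - 14*sqrt(2)*t - 42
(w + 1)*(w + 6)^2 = w^3 + 13*w^2 + 48*w + 36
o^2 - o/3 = o*(o - 1/3)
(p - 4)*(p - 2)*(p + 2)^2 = p^4 - 2*p^3 - 12*p^2 + 8*p + 32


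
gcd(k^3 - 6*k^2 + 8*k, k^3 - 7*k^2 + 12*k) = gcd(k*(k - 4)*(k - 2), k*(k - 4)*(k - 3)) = k^2 - 4*k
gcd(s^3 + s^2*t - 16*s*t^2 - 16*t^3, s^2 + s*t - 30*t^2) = 1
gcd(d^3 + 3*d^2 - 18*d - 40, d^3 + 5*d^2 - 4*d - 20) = d^2 + 7*d + 10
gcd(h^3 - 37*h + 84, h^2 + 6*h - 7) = h + 7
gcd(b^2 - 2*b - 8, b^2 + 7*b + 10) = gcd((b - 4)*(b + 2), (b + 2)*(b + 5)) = b + 2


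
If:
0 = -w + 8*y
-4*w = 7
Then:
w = -7/4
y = -7/32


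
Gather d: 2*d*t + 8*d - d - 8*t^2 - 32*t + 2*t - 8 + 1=d*(2*t + 7) - 8*t^2 - 30*t - 7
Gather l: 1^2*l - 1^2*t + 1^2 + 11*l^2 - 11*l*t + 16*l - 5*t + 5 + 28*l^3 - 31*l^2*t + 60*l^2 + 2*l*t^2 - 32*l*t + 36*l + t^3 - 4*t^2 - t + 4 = 28*l^3 + l^2*(71 - 31*t) + l*(2*t^2 - 43*t + 53) + t^3 - 4*t^2 - 7*t + 10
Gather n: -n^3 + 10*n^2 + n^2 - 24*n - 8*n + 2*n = -n^3 + 11*n^2 - 30*n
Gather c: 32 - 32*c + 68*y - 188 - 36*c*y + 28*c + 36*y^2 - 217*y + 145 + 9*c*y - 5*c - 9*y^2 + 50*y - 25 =c*(-27*y - 9) + 27*y^2 - 99*y - 36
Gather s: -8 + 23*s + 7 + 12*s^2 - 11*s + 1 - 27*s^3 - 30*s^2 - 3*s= -27*s^3 - 18*s^2 + 9*s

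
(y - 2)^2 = y^2 - 4*y + 4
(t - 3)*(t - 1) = t^2 - 4*t + 3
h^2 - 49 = (h - 7)*(h + 7)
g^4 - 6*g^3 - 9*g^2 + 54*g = g*(g - 6)*(g - 3)*(g + 3)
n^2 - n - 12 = (n - 4)*(n + 3)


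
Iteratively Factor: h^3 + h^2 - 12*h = (h + 4)*(h^2 - 3*h) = h*(h + 4)*(h - 3)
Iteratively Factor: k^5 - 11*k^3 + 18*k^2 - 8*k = (k)*(k^4 - 11*k^2 + 18*k - 8) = k*(k - 1)*(k^3 + k^2 - 10*k + 8) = k*(k - 1)*(k + 4)*(k^2 - 3*k + 2) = k*(k - 1)^2*(k + 4)*(k - 2)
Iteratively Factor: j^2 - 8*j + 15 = (j - 3)*(j - 5)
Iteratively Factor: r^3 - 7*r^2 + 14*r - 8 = (r - 1)*(r^2 - 6*r + 8) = (r - 4)*(r - 1)*(r - 2)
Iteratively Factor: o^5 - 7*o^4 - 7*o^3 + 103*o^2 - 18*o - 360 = (o + 3)*(o^4 - 10*o^3 + 23*o^2 + 34*o - 120) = (o - 4)*(o + 3)*(o^3 - 6*o^2 - o + 30) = (o - 4)*(o - 3)*(o + 3)*(o^2 - 3*o - 10) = (o - 4)*(o - 3)*(o + 2)*(o + 3)*(o - 5)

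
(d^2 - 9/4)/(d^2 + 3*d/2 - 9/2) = (d + 3/2)/(d + 3)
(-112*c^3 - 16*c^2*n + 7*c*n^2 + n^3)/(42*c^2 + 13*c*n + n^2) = (-16*c^2 + n^2)/(6*c + n)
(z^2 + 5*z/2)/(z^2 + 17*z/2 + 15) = z/(z + 6)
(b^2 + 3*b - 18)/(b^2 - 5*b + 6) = (b + 6)/(b - 2)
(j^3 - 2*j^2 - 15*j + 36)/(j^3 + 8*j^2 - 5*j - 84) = (j - 3)/(j + 7)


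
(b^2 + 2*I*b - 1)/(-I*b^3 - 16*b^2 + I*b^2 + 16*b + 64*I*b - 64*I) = (I*b^2 - 2*b - I)/(b^3 - b^2*(1 + 16*I) + 16*b*(-4 + I) + 64)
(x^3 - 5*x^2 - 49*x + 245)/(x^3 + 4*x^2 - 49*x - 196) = (x - 5)/(x + 4)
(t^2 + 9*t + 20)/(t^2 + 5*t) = (t + 4)/t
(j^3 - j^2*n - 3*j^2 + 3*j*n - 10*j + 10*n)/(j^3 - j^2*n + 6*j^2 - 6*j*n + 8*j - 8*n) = (j - 5)/(j + 4)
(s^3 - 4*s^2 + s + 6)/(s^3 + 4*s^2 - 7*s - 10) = (s - 3)/(s + 5)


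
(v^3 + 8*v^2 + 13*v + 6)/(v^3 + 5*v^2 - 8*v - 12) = (v + 1)/(v - 2)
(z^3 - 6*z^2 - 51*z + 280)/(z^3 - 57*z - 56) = (z - 5)/(z + 1)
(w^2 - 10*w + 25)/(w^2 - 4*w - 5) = (w - 5)/(w + 1)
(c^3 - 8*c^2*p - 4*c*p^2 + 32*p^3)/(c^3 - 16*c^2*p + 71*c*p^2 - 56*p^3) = (c^2 - 4*p^2)/(c^2 - 8*c*p + 7*p^2)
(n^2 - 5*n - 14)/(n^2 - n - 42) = (n + 2)/(n + 6)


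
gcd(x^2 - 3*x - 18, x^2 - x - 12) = x + 3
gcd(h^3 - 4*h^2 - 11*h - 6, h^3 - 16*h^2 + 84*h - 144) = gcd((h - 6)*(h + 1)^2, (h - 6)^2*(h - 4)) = h - 6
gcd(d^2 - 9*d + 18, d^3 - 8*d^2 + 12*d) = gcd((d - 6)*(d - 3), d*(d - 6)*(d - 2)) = d - 6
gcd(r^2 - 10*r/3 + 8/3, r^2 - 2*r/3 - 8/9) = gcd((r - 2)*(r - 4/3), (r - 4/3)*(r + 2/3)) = r - 4/3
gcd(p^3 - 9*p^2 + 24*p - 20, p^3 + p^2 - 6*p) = p - 2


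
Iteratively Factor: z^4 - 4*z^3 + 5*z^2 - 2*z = (z - 1)*(z^3 - 3*z^2 + 2*z) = z*(z - 1)*(z^2 - 3*z + 2) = z*(z - 2)*(z - 1)*(z - 1)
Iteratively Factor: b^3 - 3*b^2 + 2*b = (b - 2)*(b^2 - b) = (b - 2)*(b - 1)*(b)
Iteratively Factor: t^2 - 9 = (t - 3)*(t + 3)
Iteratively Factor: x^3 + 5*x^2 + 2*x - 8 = (x + 4)*(x^2 + x - 2) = (x - 1)*(x + 4)*(x + 2)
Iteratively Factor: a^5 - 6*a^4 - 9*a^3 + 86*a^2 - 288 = (a - 3)*(a^4 - 3*a^3 - 18*a^2 + 32*a + 96) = (a - 3)*(a + 3)*(a^3 - 6*a^2 + 32) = (a - 3)*(a + 2)*(a + 3)*(a^2 - 8*a + 16) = (a - 4)*(a - 3)*(a + 2)*(a + 3)*(a - 4)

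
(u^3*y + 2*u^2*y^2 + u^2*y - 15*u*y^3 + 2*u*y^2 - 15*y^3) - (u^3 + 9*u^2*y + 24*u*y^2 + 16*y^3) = u^3*y - u^3 + 2*u^2*y^2 - 8*u^2*y - 15*u*y^3 - 22*u*y^2 - 31*y^3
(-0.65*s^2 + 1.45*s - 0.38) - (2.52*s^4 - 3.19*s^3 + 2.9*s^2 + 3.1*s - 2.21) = -2.52*s^4 + 3.19*s^3 - 3.55*s^2 - 1.65*s + 1.83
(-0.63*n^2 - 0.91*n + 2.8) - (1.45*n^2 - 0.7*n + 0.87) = -2.08*n^2 - 0.21*n + 1.93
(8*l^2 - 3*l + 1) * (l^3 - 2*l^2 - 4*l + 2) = 8*l^5 - 19*l^4 - 25*l^3 + 26*l^2 - 10*l + 2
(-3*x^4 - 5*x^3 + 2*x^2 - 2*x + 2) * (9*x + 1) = -27*x^5 - 48*x^4 + 13*x^3 - 16*x^2 + 16*x + 2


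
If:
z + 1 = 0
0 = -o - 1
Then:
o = -1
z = -1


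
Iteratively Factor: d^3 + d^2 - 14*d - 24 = (d + 2)*(d^2 - d - 12) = (d - 4)*(d + 2)*(d + 3)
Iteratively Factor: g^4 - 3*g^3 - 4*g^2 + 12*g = (g)*(g^3 - 3*g^2 - 4*g + 12) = g*(g + 2)*(g^2 - 5*g + 6) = g*(g - 3)*(g + 2)*(g - 2)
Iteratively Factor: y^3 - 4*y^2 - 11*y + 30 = (y - 5)*(y^2 + y - 6) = (y - 5)*(y + 3)*(y - 2)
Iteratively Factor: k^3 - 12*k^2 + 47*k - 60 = (k - 5)*(k^2 - 7*k + 12) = (k - 5)*(k - 4)*(k - 3)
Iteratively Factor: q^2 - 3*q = (q - 3)*(q)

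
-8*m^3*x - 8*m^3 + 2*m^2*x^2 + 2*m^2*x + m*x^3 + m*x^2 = (-2*m + x)*(4*m + x)*(m*x + m)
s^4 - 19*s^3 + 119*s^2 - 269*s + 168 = (s - 8)*(s - 7)*(s - 3)*(s - 1)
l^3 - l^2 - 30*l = l*(l - 6)*(l + 5)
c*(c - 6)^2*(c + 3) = c^4 - 9*c^3 + 108*c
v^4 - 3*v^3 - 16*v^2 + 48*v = v*(v - 4)*(v - 3)*(v + 4)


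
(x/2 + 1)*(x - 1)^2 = x^3/2 - 3*x/2 + 1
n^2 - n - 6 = (n - 3)*(n + 2)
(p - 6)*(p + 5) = p^2 - p - 30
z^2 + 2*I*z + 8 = (z - 2*I)*(z + 4*I)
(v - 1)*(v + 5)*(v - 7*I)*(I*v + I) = I*v^4 + 7*v^3 + 5*I*v^3 + 35*v^2 - I*v^2 - 7*v - 5*I*v - 35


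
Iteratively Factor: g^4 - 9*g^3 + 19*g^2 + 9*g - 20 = (g + 1)*(g^3 - 10*g^2 + 29*g - 20) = (g - 4)*(g + 1)*(g^2 - 6*g + 5) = (g - 4)*(g - 1)*(g + 1)*(g - 5)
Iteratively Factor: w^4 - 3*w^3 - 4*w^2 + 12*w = (w - 3)*(w^3 - 4*w) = (w - 3)*(w - 2)*(w^2 + 2*w) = w*(w - 3)*(w - 2)*(w + 2)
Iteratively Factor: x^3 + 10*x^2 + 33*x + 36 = (x + 3)*(x^2 + 7*x + 12) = (x + 3)^2*(x + 4)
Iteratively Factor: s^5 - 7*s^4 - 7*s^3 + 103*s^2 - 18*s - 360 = (s + 3)*(s^4 - 10*s^3 + 23*s^2 + 34*s - 120) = (s - 5)*(s + 3)*(s^3 - 5*s^2 - 2*s + 24) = (s - 5)*(s - 4)*(s + 3)*(s^2 - s - 6) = (s - 5)*(s - 4)*(s + 2)*(s + 3)*(s - 3)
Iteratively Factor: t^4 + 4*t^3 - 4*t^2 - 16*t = (t)*(t^3 + 4*t^2 - 4*t - 16) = t*(t + 4)*(t^2 - 4) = t*(t - 2)*(t + 4)*(t + 2)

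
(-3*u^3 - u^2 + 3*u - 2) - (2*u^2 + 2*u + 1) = -3*u^3 - 3*u^2 + u - 3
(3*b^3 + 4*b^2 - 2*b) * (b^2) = 3*b^5 + 4*b^4 - 2*b^3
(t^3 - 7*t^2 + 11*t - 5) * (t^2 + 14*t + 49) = t^5 + 7*t^4 - 38*t^3 - 194*t^2 + 469*t - 245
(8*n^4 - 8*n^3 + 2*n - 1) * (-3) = -24*n^4 + 24*n^3 - 6*n + 3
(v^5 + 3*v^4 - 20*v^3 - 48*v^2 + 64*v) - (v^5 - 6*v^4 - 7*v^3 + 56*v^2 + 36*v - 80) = 9*v^4 - 13*v^3 - 104*v^2 + 28*v + 80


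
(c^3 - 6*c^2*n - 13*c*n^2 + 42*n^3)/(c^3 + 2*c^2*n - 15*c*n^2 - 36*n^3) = (c^2 - 9*c*n + 14*n^2)/(c^2 - c*n - 12*n^2)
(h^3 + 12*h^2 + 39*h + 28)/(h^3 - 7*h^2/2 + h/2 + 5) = 2*(h^2 + 11*h + 28)/(2*h^2 - 9*h + 10)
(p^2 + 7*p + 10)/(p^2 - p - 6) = (p + 5)/(p - 3)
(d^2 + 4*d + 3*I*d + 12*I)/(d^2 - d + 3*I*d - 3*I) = (d + 4)/(d - 1)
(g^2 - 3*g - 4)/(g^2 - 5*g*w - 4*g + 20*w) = (-g - 1)/(-g + 5*w)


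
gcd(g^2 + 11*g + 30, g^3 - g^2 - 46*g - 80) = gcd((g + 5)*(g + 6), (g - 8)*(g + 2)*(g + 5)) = g + 5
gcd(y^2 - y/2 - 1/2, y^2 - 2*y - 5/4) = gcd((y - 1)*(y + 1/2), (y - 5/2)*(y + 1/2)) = y + 1/2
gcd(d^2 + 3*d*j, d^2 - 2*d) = d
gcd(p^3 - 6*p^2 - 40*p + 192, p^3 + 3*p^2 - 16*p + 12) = p + 6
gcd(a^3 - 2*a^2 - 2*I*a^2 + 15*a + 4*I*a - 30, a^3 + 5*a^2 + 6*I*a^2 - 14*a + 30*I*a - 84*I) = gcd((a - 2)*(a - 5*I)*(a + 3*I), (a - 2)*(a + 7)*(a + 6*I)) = a - 2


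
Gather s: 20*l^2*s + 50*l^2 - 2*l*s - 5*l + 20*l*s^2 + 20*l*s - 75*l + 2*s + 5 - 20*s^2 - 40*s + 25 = 50*l^2 - 80*l + s^2*(20*l - 20) + s*(20*l^2 + 18*l - 38) + 30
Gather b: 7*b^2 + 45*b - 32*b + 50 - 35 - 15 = 7*b^2 + 13*b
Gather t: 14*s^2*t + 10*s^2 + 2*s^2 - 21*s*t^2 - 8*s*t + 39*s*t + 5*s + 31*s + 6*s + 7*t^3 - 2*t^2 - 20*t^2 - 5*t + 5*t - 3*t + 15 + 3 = 12*s^2 + 42*s + 7*t^3 + t^2*(-21*s - 22) + t*(14*s^2 + 31*s - 3) + 18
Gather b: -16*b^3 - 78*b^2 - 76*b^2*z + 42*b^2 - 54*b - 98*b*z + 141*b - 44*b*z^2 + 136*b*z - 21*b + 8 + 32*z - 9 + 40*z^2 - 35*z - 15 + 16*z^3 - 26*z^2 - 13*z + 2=-16*b^3 + b^2*(-76*z - 36) + b*(-44*z^2 + 38*z + 66) + 16*z^3 + 14*z^2 - 16*z - 14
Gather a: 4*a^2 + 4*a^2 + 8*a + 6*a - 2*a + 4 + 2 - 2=8*a^2 + 12*a + 4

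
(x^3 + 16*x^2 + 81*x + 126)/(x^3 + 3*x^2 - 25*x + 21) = (x^2 + 9*x + 18)/(x^2 - 4*x + 3)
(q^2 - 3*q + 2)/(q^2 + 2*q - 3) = (q - 2)/(q + 3)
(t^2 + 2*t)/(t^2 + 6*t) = (t + 2)/(t + 6)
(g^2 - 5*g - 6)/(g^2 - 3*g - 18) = (g + 1)/(g + 3)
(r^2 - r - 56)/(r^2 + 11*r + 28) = (r - 8)/(r + 4)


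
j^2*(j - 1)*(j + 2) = j^4 + j^3 - 2*j^2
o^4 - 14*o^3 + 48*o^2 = o^2*(o - 8)*(o - 6)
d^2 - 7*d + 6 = (d - 6)*(d - 1)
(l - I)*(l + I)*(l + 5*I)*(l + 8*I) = l^4 + 13*I*l^3 - 39*l^2 + 13*I*l - 40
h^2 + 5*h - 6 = (h - 1)*(h + 6)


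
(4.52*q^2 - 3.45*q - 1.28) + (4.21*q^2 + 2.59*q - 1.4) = 8.73*q^2 - 0.86*q - 2.68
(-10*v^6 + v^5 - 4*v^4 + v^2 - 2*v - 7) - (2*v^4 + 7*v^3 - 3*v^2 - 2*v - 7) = -10*v^6 + v^5 - 6*v^4 - 7*v^3 + 4*v^2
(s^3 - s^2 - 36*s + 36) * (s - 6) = s^4 - 7*s^3 - 30*s^2 + 252*s - 216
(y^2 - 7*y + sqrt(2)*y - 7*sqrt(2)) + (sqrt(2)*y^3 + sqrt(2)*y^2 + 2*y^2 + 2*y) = sqrt(2)*y^3 + sqrt(2)*y^2 + 3*y^2 - 5*y + sqrt(2)*y - 7*sqrt(2)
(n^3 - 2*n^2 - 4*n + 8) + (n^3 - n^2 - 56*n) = 2*n^3 - 3*n^2 - 60*n + 8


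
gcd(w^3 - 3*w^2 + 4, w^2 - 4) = w - 2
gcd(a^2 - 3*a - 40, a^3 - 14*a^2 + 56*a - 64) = a - 8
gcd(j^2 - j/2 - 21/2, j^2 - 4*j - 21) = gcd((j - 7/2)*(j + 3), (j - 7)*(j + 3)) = j + 3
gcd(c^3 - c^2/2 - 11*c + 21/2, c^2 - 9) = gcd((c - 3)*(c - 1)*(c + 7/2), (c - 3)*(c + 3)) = c - 3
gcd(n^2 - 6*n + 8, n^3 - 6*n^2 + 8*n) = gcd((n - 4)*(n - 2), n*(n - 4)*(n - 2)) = n^2 - 6*n + 8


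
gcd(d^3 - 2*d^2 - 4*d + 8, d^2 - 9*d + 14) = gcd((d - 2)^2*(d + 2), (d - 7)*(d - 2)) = d - 2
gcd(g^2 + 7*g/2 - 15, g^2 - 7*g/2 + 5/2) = g - 5/2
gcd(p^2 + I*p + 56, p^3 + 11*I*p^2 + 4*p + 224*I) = p + 8*I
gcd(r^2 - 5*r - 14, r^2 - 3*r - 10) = r + 2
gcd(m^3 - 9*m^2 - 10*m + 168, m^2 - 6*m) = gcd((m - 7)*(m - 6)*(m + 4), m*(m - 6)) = m - 6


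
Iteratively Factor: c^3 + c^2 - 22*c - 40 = (c - 5)*(c^2 + 6*c + 8) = (c - 5)*(c + 4)*(c + 2)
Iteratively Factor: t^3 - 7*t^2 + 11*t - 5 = (t - 1)*(t^2 - 6*t + 5) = (t - 5)*(t - 1)*(t - 1)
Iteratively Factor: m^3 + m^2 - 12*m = (m - 3)*(m^2 + 4*m) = (m - 3)*(m + 4)*(m)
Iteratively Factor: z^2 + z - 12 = (z - 3)*(z + 4)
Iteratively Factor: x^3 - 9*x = (x - 3)*(x^2 + 3*x) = (x - 3)*(x + 3)*(x)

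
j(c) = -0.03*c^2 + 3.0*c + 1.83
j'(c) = 3.0 - 0.06*c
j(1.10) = 5.09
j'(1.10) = 2.93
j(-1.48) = -2.68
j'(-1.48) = 3.09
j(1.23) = 5.47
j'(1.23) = 2.93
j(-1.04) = -1.32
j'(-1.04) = 3.06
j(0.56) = 3.50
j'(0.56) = 2.97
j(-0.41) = 0.59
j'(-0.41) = 3.02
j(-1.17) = -1.72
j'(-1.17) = 3.07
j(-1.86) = -3.85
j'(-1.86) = 3.11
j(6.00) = 18.75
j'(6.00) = 2.64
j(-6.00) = -17.25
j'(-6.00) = 3.36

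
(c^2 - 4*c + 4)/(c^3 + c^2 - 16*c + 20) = 1/(c + 5)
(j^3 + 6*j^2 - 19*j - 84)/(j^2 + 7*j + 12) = (j^2 + 3*j - 28)/(j + 4)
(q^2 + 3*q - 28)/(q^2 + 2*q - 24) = (q + 7)/(q + 6)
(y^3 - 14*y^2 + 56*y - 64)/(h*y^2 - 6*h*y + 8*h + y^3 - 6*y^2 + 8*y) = (y - 8)/(h + y)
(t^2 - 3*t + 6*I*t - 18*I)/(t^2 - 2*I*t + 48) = (t - 3)/(t - 8*I)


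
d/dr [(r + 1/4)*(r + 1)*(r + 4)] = 3*r^2 + 21*r/2 + 21/4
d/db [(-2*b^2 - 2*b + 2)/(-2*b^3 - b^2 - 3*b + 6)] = 2*(-2*b^4 - 4*b^3 + 8*b^2 - 10*b - 3)/(4*b^6 + 4*b^5 + 13*b^4 - 18*b^3 - 3*b^2 - 36*b + 36)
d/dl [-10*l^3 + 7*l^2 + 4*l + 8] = -30*l^2 + 14*l + 4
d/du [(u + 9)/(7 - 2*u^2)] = (-2*u^2 + 4*u*(u + 9) + 7)/(2*u^2 - 7)^2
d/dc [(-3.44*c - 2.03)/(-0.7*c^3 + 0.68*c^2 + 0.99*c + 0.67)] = (-4.816*c^3 - 1.9238*c^2 + 2.7608*c - 0.295100000000001)/(0.49*c^6 - 0.952*c^5 - 0.9236*c^4 + 0.4084*c^3 + 1.8913*c^2 + 1.3266*c + 0.4489)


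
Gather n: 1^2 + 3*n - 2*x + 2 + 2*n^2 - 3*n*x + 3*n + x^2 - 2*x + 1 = 2*n^2 + n*(6 - 3*x) + x^2 - 4*x + 4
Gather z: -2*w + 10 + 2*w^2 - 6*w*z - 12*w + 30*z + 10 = 2*w^2 - 14*w + z*(30 - 6*w) + 20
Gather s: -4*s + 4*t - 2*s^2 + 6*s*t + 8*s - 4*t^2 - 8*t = -2*s^2 + s*(6*t + 4) - 4*t^2 - 4*t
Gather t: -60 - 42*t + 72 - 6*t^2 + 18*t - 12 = -6*t^2 - 24*t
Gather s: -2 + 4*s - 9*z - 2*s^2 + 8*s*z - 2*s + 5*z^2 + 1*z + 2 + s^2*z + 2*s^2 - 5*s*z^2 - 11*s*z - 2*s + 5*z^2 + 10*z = s^2*z + s*(-5*z^2 - 3*z) + 10*z^2 + 2*z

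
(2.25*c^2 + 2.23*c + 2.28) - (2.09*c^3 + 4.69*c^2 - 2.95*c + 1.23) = -2.09*c^3 - 2.44*c^2 + 5.18*c + 1.05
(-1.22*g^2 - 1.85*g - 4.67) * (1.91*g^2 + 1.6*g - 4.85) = -2.3302*g^4 - 5.4855*g^3 - 5.9627*g^2 + 1.5005*g + 22.6495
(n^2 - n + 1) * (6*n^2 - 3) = 6*n^4 - 6*n^3 + 3*n^2 + 3*n - 3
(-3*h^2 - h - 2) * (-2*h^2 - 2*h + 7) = 6*h^4 + 8*h^3 - 15*h^2 - 3*h - 14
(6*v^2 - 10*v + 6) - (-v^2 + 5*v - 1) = 7*v^2 - 15*v + 7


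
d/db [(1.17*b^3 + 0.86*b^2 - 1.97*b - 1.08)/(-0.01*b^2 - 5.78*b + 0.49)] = (-0.0117*b^4 - 13.5252*b^3 - 3.2706*b^2 + 0.821200000000001*b - 7.2077)/(0.0001*b^4 + 0.1156*b^3 + 33.3986*b^2 - 5.6644*b + 0.2401)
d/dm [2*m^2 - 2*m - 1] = 4*m - 2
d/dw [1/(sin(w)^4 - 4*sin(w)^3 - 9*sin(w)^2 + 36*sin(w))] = 2*(-2*sin(w)^3 + 6*sin(w)^2 + 9*sin(w) - 18)*cos(w)/((sin(w)^3 - 4*sin(w)^2 - 9*sin(w) + 36)^2*sin(w)^2)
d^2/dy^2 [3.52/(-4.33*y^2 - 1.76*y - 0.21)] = (131.992256*y^2 + 53.650432*y - 3.52*(8.66*y + 1.76)*(17.32*y + 3.52) + 6.401472)/(4.33*y^2 + 1.76*y + 0.21)^3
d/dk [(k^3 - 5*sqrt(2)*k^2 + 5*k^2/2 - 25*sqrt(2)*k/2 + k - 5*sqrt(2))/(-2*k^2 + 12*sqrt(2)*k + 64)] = (-2*k^4 + 24*sqrt(2)*k^3 + 5*sqrt(2)*k^2 + 74*k^2 - 660*sqrt(2)*k + 320*k - 800*sqrt(2) + 184)/(4*(k^4 - 12*sqrt(2)*k^3 + 8*k^2 + 384*sqrt(2)*k + 1024))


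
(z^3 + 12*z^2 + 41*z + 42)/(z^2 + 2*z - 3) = (z^2 + 9*z + 14)/(z - 1)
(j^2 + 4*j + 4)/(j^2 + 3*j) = (j^2 + 4*j + 4)/(j*(j + 3))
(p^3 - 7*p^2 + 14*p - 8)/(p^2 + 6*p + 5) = (p^3 - 7*p^2 + 14*p - 8)/(p^2 + 6*p + 5)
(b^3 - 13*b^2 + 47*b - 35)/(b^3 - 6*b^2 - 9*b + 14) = (b - 5)/(b + 2)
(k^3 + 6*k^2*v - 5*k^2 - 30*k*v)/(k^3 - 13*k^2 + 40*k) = (k + 6*v)/(k - 8)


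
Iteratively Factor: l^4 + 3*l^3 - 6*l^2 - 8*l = (l)*(l^3 + 3*l^2 - 6*l - 8) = l*(l + 4)*(l^2 - l - 2) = l*(l + 1)*(l + 4)*(l - 2)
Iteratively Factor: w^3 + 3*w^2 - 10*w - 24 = (w + 4)*(w^2 - w - 6) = (w - 3)*(w + 4)*(w + 2)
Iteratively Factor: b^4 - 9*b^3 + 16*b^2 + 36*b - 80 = (b - 5)*(b^3 - 4*b^2 - 4*b + 16) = (b - 5)*(b - 4)*(b^2 - 4) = (b - 5)*(b - 4)*(b - 2)*(b + 2)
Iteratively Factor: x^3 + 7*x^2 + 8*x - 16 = (x - 1)*(x^2 + 8*x + 16) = (x - 1)*(x + 4)*(x + 4)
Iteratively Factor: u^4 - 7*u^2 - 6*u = (u + 1)*(u^3 - u^2 - 6*u) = u*(u + 1)*(u^2 - u - 6) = u*(u + 1)*(u + 2)*(u - 3)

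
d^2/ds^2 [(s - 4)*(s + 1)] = 2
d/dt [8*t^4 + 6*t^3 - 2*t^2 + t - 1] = 32*t^3 + 18*t^2 - 4*t + 1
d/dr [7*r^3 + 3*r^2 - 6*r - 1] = 21*r^2 + 6*r - 6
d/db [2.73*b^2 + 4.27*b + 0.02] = 5.46*b + 4.27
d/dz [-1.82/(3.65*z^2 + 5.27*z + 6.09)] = (13.286*z + 9.5914)/(3.65*z^2 + 5.27*z + 6.09)^2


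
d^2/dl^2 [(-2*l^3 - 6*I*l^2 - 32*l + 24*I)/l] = -4 + 48*I/l^3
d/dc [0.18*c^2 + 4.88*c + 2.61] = 0.36*c + 4.88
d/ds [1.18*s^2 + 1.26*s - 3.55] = 2.36*s + 1.26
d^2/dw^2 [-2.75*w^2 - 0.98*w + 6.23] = -5.50000000000000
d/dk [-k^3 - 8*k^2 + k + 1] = -3*k^2 - 16*k + 1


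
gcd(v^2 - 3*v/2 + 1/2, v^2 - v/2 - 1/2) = v - 1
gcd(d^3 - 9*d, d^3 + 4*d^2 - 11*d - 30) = d - 3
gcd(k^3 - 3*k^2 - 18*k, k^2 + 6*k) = k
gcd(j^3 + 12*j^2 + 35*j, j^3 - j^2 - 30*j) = j^2 + 5*j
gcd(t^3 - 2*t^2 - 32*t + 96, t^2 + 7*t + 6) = t + 6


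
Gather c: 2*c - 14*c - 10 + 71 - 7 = 54 - 12*c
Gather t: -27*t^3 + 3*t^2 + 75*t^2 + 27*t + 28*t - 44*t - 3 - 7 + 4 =-27*t^3 + 78*t^2 + 11*t - 6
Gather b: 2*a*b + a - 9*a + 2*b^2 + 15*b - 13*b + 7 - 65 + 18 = -8*a + 2*b^2 + b*(2*a + 2) - 40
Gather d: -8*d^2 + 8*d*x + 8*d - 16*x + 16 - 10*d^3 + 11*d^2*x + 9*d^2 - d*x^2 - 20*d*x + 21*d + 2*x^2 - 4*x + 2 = -10*d^3 + d^2*(11*x + 1) + d*(-x^2 - 12*x + 29) + 2*x^2 - 20*x + 18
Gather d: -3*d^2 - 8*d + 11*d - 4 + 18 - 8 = -3*d^2 + 3*d + 6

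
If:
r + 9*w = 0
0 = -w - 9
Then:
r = 81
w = -9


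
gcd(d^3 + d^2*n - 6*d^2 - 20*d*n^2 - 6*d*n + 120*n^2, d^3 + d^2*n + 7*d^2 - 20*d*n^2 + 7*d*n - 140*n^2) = d^2 + d*n - 20*n^2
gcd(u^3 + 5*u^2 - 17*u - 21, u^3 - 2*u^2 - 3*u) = u^2 - 2*u - 3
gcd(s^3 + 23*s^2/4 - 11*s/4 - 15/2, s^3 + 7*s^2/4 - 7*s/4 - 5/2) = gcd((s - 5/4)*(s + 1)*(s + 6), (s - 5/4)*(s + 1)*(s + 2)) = s^2 - s/4 - 5/4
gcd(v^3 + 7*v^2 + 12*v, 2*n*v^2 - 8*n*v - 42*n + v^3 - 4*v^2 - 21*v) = v + 3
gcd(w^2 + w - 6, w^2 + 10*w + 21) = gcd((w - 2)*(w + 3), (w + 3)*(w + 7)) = w + 3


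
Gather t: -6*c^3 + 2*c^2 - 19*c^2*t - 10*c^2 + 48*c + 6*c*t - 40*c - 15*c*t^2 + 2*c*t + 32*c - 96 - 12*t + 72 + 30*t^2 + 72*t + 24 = -6*c^3 - 8*c^2 + 40*c + t^2*(30 - 15*c) + t*(-19*c^2 + 8*c + 60)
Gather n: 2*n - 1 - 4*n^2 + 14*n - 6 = -4*n^2 + 16*n - 7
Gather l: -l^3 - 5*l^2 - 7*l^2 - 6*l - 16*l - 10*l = -l^3 - 12*l^2 - 32*l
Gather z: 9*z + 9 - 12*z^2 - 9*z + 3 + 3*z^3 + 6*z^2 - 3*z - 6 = 3*z^3 - 6*z^2 - 3*z + 6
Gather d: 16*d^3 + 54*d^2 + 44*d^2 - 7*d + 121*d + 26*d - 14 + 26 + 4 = 16*d^3 + 98*d^2 + 140*d + 16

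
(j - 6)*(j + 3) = j^2 - 3*j - 18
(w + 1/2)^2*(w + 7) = w^3 + 8*w^2 + 29*w/4 + 7/4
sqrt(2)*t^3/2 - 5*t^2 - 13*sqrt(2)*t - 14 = (t - 7*sqrt(2))*(t + sqrt(2))*(sqrt(2)*t/2 + 1)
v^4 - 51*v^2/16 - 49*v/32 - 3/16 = (v - 2)*(v + 1/4)^2*(v + 3/2)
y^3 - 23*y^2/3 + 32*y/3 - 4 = (y - 6)*(y - 1)*(y - 2/3)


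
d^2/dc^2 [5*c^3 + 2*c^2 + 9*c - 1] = 30*c + 4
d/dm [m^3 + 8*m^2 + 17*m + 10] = 3*m^2 + 16*m + 17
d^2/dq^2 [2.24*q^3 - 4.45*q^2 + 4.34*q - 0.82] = 13.44*q - 8.9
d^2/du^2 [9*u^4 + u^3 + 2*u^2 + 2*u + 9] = 108*u^2 + 6*u + 4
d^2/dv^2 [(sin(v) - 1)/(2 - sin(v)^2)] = (9*sin(v)^5 - 4*sin(v)^4 - 2*sin(v)^2 - 11*sin(v)/2 - sin(5*v)/2 + 4)/(sin(v)^2 - 2)^3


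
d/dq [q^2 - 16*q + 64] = 2*q - 16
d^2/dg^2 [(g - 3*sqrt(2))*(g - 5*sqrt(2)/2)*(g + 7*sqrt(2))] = 6*g + 3*sqrt(2)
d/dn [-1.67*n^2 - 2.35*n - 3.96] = -3.34*n - 2.35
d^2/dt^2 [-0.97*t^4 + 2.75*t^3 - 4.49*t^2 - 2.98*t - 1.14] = -11.64*t^2 + 16.5*t - 8.98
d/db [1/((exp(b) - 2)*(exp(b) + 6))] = 2*(-exp(b) - 2)*exp(b)/(exp(4*b) + 8*exp(3*b) - 8*exp(2*b) - 96*exp(b) + 144)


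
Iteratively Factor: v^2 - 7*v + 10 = (v - 5)*(v - 2)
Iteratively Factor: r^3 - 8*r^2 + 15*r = (r - 5)*(r^2 - 3*r) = r*(r - 5)*(r - 3)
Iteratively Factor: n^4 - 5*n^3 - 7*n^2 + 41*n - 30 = (n - 2)*(n^3 - 3*n^2 - 13*n + 15) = (n - 2)*(n + 3)*(n^2 - 6*n + 5) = (n - 5)*(n - 2)*(n + 3)*(n - 1)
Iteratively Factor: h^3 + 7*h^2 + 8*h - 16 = (h - 1)*(h^2 + 8*h + 16) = (h - 1)*(h + 4)*(h + 4)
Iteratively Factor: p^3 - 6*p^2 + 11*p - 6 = (p - 1)*(p^2 - 5*p + 6) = (p - 2)*(p - 1)*(p - 3)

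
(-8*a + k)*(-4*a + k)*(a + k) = 32*a^3 + 20*a^2*k - 11*a*k^2 + k^3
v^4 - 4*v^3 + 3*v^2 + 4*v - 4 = (v - 2)^2*(v - 1)*(v + 1)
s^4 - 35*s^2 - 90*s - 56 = (s - 7)*(s + 1)*(s + 2)*(s + 4)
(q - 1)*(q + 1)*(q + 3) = q^3 + 3*q^2 - q - 3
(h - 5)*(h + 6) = h^2 + h - 30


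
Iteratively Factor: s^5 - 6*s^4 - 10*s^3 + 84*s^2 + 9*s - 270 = (s - 3)*(s^4 - 3*s^3 - 19*s^2 + 27*s + 90) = (s - 3)*(s + 2)*(s^3 - 5*s^2 - 9*s + 45) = (s - 5)*(s - 3)*(s + 2)*(s^2 - 9) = (s - 5)*(s - 3)*(s + 2)*(s + 3)*(s - 3)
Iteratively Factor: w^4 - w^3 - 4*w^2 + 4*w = (w - 1)*(w^3 - 4*w) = w*(w - 1)*(w^2 - 4) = w*(w - 1)*(w + 2)*(w - 2)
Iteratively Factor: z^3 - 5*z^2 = (z)*(z^2 - 5*z) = z^2*(z - 5)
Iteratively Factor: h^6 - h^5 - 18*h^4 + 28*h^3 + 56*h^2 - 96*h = (h - 2)*(h^5 + h^4 - 16*h^3 - 4*h^2 + 48*h) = (h - 2)*(h + 4)*(h^4 - 3*h^3 - 4*h^2 + 12*h) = (h - 2)^2*(h + 4)*(h^3 - h^2 - 6*h) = h*(h - 2)^2*(h + 4)*(h^2 - h - 6) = h*(h - 3)*(h - 2)^2*(h + 4)*(h + 2)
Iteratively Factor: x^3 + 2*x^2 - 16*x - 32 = (x + 4)*(x^2 - 2*x - 8) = (x - 4)*(x + 4)*(x + 2)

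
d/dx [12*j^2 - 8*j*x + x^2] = -8*j + 2*x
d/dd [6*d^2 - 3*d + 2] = 12*d - 3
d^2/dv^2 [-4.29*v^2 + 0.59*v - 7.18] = -8.58000000000000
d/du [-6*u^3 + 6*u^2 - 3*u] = -18*u^2 + 12*u - 3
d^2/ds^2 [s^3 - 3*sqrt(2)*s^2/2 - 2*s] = 6*s - 3*sqrt(2)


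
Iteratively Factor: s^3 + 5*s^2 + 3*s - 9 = (s + 3)*(s^2 + 2*s - 3) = (s + 3)^2*(s - 1)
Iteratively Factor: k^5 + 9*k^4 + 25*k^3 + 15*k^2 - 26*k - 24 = (k + 1)*(k^4 + 8*k^3 + 17*k^2 - 2*k - 24) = (k + 1)*(k + 3)*(k^3 + 5*k^2 + 2*k - 8) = (k - 1)*(k + 1)*(k + 3)*(k^2 + 6*k + 8) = (k - 1)*(k + 1)*(k + 3)*(k + 4)*(k + 2)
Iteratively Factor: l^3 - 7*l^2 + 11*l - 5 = (l - 1)*(l^2 - 6*l + 5) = (l - 1)^2*(l - 5)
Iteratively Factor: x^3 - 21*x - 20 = (x - 5)*(x^2 + 5*x + 4) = (x - 5)*(x + 1)*(x + 4)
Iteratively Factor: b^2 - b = (b)*(b - 1)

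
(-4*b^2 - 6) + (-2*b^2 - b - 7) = -6*b^2 - b - 13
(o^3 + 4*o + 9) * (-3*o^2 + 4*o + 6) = -3*o^5 + 4*o^4 - 6*o^3 - 11*o^2 + 60*o + 54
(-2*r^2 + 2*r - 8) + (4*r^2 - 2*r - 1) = 2*r^2 - 9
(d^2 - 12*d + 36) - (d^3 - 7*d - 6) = -d^3 + d^2 - 5*d + 42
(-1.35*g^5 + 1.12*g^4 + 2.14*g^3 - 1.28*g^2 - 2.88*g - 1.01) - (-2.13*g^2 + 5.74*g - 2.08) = -1.35*g^5 + 1.12*g^4 + 2.14*g^3 + 0.85*g^2 - 8.62*g + 1.07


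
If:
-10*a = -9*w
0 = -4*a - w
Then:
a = 0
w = 0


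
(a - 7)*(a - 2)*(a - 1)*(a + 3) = a^4 - 7*a^3 - 7*a^2 + 55*a - 42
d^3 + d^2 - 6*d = d*(d - 2)*(d + 3)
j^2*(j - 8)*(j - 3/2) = j^4 - 19*j^3/2 + 12*j^2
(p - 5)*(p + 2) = p^2 - 3*p - 10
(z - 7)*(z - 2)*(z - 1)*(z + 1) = z^4 - 9*z^3 + 13*z^2 + 9*z - 14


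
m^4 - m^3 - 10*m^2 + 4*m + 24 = (m - 3)*(m - 2)*(m + 2)^2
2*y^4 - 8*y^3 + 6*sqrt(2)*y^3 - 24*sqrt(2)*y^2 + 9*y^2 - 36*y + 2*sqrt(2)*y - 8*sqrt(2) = (y - 4)*(y + 2*sqrt(2))*(sqrt(2)*y + 1)^2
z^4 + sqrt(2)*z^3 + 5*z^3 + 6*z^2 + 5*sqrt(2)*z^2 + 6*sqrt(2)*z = z*(z + 2)*(z + 3)*(z + sqrt(2))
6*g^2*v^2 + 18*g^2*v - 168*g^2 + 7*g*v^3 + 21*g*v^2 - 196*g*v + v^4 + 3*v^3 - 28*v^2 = (g + v)*(6*g + v)*(v - 4)*(v + 7)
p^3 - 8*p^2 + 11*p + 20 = (p - 5)*(p - 4)*(p + 1)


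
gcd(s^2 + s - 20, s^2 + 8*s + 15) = s + 5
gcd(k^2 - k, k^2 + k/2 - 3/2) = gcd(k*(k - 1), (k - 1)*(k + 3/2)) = k - 1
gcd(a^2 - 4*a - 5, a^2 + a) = a + 1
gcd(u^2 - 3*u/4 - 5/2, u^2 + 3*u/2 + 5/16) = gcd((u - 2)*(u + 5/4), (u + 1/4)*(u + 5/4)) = u + 5/4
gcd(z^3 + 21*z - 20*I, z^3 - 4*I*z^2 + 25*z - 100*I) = z^2 + I*z + 20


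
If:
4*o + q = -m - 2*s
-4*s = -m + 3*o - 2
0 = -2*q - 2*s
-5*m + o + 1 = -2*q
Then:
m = -5/84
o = -11/84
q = -7/12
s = 7/12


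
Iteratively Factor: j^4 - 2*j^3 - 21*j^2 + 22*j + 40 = (j - 5)*(j^3 + 3*j^2 - 6*j - 8) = (j - 5)*(j - 2)*(j^2 + 5*j + 4) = (j - 5)*(j - 2)*(j + 4)*(j + 1)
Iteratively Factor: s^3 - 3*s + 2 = (s - 1)*(s^2 + s - 2) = (s - 1)^2*(s + 2)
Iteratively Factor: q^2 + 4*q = (q)*(q + 4)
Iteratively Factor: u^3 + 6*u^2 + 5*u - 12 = (u + 4)*(u^2 + 2*u - 3) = (u - 1)*(u + 4)*(u + 3)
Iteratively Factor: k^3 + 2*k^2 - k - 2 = (k + 2)*(k^2 - 1) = (k + 1)*(k + 2)*(k - 1)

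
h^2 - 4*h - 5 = (h - 5)*(h + 1)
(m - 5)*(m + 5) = m^2 - 25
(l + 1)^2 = l^2 + 2*l + 1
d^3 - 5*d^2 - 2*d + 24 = (d - 4)*(d - 3)*(d + 2)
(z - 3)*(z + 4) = z^2 + z - 12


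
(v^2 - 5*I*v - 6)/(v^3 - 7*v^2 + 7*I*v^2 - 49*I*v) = (v^2 - 5*I*v - 6)/(v*(v^2 + 7*v*(-1 + I) - 49*I))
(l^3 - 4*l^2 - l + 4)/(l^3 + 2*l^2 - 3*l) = (l^2 - 3*l - 4)/(l*(l + 3))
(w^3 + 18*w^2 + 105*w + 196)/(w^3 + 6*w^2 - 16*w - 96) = (w^2 + 14*w + 49)/(w^2 + 2*w - 24)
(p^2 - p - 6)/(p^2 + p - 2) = (p - 3)/(p - 1)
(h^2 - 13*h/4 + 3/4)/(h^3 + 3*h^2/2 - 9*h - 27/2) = (4*h - 1)/(2*(2*h^2 + 9*h + 9))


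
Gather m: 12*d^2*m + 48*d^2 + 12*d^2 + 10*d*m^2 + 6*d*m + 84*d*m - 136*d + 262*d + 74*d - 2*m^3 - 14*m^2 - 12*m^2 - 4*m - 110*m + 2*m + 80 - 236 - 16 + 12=60*d^2 + 200*d - 2*m^3 + m^2*(10*d - 26) + m*(12*d^2 + 90*d - 112) - 160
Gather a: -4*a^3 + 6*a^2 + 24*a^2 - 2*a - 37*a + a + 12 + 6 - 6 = -4*a^3 + 30*a^2 - 38*a + 12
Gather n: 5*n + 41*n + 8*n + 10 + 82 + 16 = 54*n + 108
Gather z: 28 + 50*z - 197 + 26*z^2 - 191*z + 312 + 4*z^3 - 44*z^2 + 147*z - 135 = 4*z^3 - 18*z^2 + 6*z + 8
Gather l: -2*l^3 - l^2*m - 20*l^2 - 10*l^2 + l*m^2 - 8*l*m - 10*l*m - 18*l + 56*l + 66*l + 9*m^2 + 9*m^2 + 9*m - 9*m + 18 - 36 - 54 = -2*l^3 + l^2*(-m - 30) + l*(m^2 - 18*m + 104) + 18*m^2 - 72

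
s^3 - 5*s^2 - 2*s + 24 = (s - 4)*(s - 3)*(s + 2)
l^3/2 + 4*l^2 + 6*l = l*(l/2 + 1)*(l + 6)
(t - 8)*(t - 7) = t^2 - 15*t + 56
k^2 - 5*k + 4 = (k - 4)*(k - 1)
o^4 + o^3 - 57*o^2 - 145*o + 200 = (o - 8)*(o - 1)*(o + 5)^2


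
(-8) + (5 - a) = -a - 3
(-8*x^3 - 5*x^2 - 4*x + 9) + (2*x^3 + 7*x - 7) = -6*x^3 - 5*x^2 + 3*x + 2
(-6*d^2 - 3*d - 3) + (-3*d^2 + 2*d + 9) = -9*d^2 - d + 6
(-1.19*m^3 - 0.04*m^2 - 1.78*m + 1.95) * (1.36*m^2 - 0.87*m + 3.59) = -1.6184*m^5 + 0.9809*m^4 - 6.6581*m^3 + 4.057*m^2 - 8.0867*m + 7.0005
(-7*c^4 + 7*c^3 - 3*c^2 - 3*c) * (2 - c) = 7*c^5 - 21*c^4 + 17*c^3 - 3*c^2 - 6*c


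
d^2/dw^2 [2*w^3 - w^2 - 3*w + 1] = 12*w - 2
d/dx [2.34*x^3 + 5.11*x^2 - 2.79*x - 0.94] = 7.02*x^2 + 10.22*x - 2.79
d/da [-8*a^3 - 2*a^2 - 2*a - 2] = -24*a^2 - 4*a - 2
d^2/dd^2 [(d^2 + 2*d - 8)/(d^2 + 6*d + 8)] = -8/(d^3 + 6*d^2 + 12*d + 8)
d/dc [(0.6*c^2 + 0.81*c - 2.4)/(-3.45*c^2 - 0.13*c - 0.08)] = (2.7165*c^2 - 16.656*c - 0.3768)/(11.9025*c^4 + 0.897*c^3 + 0.5689*c^2 + 0.0208*c + 0.0064)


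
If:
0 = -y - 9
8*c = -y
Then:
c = 9/8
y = -9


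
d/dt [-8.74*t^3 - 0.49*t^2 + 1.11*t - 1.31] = -26.22*t^2 - 0.98*t + 1.11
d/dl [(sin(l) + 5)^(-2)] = -2*cos(l)/(sin(l) + 5)^3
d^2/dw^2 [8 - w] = 0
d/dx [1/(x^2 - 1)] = -2*x/(x^2 - 1)^2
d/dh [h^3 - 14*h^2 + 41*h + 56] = 3*h^2 - 28*h + 41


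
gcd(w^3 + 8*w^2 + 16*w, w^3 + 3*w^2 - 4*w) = w^2 + 4*w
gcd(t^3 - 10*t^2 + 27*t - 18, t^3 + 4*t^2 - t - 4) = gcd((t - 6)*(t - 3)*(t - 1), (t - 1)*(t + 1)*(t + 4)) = t - 1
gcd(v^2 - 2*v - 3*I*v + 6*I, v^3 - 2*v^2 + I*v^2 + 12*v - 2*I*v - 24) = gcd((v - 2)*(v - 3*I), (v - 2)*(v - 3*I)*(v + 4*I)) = v^2 + v*(-2 - 3*I) + 6*I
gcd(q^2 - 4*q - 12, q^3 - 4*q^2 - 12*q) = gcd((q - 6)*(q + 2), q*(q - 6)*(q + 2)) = q^2 - 4*q - 12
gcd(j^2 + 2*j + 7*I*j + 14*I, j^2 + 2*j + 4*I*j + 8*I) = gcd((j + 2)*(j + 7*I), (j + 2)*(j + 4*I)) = j + 2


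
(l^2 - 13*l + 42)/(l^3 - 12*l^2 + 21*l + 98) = (l - 6)/(l^2 - 5*l - 14)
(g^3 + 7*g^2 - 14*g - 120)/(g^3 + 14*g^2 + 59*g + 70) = (g^2 + 2*g - 24)/(g^2 + 9*g + 14)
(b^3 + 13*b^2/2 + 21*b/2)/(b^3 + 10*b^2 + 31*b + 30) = b*(2*b + 7)/(2*(b^2 + 7*b + 10))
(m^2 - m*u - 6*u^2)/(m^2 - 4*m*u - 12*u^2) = (-m + 3*u)/(-m + 6*u)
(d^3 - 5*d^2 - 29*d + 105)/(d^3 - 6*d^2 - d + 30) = (d^2 - 2*d - 35)/(d^2 - 3*d - 10)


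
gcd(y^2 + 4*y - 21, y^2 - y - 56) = y + 7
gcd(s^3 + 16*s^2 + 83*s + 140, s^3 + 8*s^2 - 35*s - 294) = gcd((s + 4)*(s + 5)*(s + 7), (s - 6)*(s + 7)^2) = s + 7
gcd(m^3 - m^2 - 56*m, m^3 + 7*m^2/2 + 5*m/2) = m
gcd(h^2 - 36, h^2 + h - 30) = h + 6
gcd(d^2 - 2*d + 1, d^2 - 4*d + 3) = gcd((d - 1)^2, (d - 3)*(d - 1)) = d - 1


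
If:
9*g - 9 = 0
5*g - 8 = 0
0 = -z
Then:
No Solution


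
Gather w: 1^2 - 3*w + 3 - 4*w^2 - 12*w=-4*w^2 - 15*w + 4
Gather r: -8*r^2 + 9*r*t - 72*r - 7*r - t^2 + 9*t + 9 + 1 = -8*r^2 + r*(9*t - 79) - t^2 + 9*t + 10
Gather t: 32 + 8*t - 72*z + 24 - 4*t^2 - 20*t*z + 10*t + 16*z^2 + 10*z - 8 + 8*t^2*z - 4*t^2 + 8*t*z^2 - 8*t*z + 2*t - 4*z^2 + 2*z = t^2*(8*z - 8) + t*(8*z^2 - 28*z + 20) + 12*z^2 - 60*z + 48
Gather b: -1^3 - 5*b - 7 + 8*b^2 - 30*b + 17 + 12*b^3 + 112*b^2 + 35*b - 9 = 12*b^3 + 120*b^2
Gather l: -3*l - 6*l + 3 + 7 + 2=12 - 9*l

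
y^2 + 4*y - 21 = (y - 3)*(y + 7)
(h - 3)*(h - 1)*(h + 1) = h^3 - 3*h^2 - h + 3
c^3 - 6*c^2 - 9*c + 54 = (c - 6)*(c - 3)*(c + 3)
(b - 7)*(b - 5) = b^2 - 12*b + 35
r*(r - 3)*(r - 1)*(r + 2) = r^4 - 2*r^3 - 5*r^2 + 6*r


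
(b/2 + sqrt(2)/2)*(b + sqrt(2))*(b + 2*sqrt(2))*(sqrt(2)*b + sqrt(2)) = sqrt(2)*b^4/2 + sqrt(2)*b^3/2 + 4*b^3 + 4*b^2 + 5*sqrt(2)*b^2 + 4*b + 5*sqrt(2)*b + 4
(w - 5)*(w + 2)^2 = w^3 - w^2 - 16*w - 20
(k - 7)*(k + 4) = k^2 - 3*k - 28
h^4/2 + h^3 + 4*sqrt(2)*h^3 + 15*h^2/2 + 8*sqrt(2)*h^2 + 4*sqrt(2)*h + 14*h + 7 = (h/2 + sqrt(2)/2)*(h + 1)^2*(h + 7*sqrt(2))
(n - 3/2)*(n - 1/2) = n^2 - 2*n + 3/4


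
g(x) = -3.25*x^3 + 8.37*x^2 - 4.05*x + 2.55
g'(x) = -9.75*x^2 + 16.74*x - 4.05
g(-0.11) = 3.10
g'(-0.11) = -6.01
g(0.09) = 2.25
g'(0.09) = -2.62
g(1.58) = 4.23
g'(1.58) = -1.94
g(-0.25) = 4.14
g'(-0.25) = -8.84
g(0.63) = 2.51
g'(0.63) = 2.63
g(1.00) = 3.62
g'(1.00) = 2.94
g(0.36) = 2.03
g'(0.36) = 0.71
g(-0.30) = 4.61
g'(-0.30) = -9.95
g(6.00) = -422.43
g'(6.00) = -254.61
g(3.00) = -22.02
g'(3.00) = -41.58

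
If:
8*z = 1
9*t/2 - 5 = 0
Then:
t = 10/9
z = 1/8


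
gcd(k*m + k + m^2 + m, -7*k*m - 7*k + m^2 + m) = m + 1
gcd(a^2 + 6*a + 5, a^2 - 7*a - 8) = a + 1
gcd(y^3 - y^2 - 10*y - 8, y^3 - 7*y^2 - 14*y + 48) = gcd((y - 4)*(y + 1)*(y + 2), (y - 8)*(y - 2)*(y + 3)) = 1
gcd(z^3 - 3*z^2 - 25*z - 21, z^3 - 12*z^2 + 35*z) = z - 7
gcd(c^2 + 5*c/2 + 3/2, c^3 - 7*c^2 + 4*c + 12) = c + 1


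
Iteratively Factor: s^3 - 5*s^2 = (s)*(s^2 - 5*s) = s*(s - 5)*(s)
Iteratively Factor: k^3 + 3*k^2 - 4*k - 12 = (k - 2)*(k^2 + 5*k + 6) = (k - 2)*(k + 3)*(k + 2)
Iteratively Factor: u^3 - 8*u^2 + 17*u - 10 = (u - 2)*(u^2 - 6*u + 5) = (u - 2)*(u - 1)*(u - 5)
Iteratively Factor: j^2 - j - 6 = (j + 2)*(j - 3)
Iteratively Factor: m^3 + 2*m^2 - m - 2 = (m + 1)*(m^2 + m - 2) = (m + 1)*(m + 2)*(m - 1)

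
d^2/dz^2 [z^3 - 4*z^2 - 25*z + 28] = 6*z - 8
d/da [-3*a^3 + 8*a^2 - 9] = a*(16 - 9*a)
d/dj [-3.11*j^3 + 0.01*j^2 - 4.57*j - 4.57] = -9.33*j^2 + 0.02*j - 4.57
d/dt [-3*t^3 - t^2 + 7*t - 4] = -9*t^2 - 2*t + 7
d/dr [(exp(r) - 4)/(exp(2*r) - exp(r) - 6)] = (-(exp(r) - 4)*(2*exp(r) - 1) + exp(2*r) - exp(r) - 6)*exp(r)/(-exp(2*r) + exp(r) + 6)^2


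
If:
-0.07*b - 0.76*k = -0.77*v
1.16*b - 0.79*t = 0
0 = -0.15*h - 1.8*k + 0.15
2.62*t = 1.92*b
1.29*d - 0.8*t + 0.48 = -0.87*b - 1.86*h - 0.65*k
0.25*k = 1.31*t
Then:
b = 0.00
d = -1.81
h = 1.00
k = 0.00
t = 0.00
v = 0.00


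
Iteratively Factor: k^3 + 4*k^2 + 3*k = (k + 1)*(k^2 + 3*k) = (k + 1)*(k + 3)*(k)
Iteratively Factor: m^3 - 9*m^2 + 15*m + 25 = (m + 1)*(m^2 - 10*m + 25) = (m - 5)*(m + 1)*(m - 5)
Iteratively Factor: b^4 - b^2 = (b)*(b^3 - b) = b*(b - 1)*(b^2 + b) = b*(b - 1)*(b + 1)*(b)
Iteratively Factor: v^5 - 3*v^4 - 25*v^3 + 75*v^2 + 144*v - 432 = (v - 3)*(v^4 - 25*v^2 + 144) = (v - 3)*(v + 3)*(v^3 - 3*v^2 - 16*v + 48) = (v - 4)*(v - 3)*(v + 3)*(v^2 + v - 12) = (v - 4)*(v - 3)^2*(v + 3)*(v + 4)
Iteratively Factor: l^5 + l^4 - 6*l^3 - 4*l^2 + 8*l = (l - 1)*(l^4 + 2*l^3 - 4*l^2 - 8*l) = (l - 1)*(l + 2)*(l^3 - 4*l) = (l - 2)*(l - 1)*(l + 2)*(l^2 + 2*l) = l*(l - 2)*(l - 1)*(l + 2)*(l + 2)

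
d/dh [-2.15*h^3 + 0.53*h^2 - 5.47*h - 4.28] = -6.45*h^2 + 1.06*h - 5.47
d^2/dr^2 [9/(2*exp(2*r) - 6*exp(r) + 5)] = 18*((3 - 4*exp(r))*(2*exp(2*r) - 6*exp(r) + 5) + 4*(2*exp(r) - 3)^2*exp(r))*exp(r)/(2*exp(2*r) - 6*exp(r) + 5)^3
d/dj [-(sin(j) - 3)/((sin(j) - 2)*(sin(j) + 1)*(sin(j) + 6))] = 2*(sin(j)^3 - 2*sin(j)^2 - 15*sin(j) + 18)*cos(j)/((sin(j) - 2)^2*(sin(j) + 1)^2*(sin(j) + 6)^2)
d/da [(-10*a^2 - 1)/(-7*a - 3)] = (70*a^2 + 60*a - 7)/(49*a^2 + 42*a + 9)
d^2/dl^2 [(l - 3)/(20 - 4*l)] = -1/(l - 5)^3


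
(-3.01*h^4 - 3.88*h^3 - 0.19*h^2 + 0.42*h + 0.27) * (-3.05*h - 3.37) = 9.1805*h^5 + 21.9777*h^4 + 13.6551*h^3 - 0.6407*h^2 - 2.2389*h - 0.9099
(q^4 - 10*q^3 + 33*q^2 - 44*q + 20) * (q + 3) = q^5 - 7*q^4 + 3*q^3 + 55*q^2 - 112*q + 60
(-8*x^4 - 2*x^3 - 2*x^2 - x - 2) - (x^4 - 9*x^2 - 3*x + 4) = -9*x^4 - 2*x^3 + 7*x^2 + 2*x - 6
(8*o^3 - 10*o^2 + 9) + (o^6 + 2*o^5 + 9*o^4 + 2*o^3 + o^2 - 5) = o^6 + 2*o^5 + 9*o^4 + 10*o^3 - 9*o^2 + 4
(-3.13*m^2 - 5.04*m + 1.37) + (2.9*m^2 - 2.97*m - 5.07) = -0.23*m^2 - 8.01*m - 3.7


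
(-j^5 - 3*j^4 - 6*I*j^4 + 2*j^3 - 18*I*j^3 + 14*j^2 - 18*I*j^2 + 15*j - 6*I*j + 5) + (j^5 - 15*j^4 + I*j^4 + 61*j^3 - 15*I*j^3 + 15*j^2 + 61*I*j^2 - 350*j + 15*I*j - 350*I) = -18*j^4 - 5*I*j^4 + 63*j^3 - 33*I*j^3 + 29*j^2 + 43*I*j^2 - 335*j + 9*I*j + 5 - 350*I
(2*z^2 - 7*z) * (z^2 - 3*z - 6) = 2*z^4 - 13*z^3 + 9*z^2 + 42*z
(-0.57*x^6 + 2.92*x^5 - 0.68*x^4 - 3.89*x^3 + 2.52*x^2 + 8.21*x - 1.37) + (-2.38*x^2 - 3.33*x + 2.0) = -0.57*x^6 + 2.92*x^5 - 0.68*x^4 - 3.89*x^3 + 0.14*x^2 + 4.88*x + 0.63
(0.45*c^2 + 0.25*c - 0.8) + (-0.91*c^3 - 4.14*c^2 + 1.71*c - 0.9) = -0.91*c^3 - 3.69*c^2 + 1.96*c - 1.7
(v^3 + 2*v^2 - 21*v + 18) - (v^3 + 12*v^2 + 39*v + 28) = -10*v^2 - 60*v - 10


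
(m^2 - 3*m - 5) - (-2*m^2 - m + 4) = 3*m^2 - 2*m - 9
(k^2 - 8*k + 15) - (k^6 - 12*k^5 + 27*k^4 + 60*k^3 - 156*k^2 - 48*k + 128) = -k^6 + 12*k^5 - 27*k^4 - 60*k^3 + 157*k^2 + 40*k - 113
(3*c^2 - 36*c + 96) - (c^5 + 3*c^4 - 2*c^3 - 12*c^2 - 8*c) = -c^5 - 3*c^4 + 2*c^3 + 15*c^2 - 28*c + 96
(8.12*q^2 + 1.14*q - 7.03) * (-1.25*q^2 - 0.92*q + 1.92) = -10.15*q^4 - 8.8954*q^3 + 23.3291*q^2 + 8.6564*q - 13.4976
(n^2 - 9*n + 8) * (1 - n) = -n^3 + 10*n^2 - 17*n + 8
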